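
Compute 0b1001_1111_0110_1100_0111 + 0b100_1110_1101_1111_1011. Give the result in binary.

0b11101110010011000010

Add column by column in base 2, right to left:
  1+1 = 0 carry 1
  1+1+1 = 1 carry 1
  1+0+1 = 0 carry 1
  0+1+1 = 0 carry 1
  0+1+1 = 0 carry 1
  0+1+1 = 0 carry 1
  1+1+1 = 1 carry 1
  1+1+1 = 1 carry 1
  0+1+1 = 0 carry 1
  1+0+1 = 0 carry 1
  1+1+1 = 1 carry 1
  0+1+1 = 0 carry 1
  1+0+1 = 0 carry 1
  1+1+1 = 1 carry 1
  1+1+1 = 1 carry 1
  1+1+1 = 1 carry 1
  1+0+1 = 0 carry 1
  0+0+1 = 1
  0+1 = 1
  1+0 = 1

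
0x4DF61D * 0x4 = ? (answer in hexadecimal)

Multiply each base-16 digit by 4, carrying:
  D×4 = 52 → write 4 carry 3
  1×4+3 = 7 → write 7
  6×4 = 24 → write 8 carry 1
  F×4+1 = 61 → write D carry 3
  D×4+3 = 55 → write 7 carry 3
  4×4+3 = 19 → write 3 carry 1
  remaining carry: 1

0x137D874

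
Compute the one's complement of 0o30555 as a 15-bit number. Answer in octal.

0o47222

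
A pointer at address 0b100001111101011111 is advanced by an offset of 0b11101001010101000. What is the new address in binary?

Add column by column in base 2, right to left:
  1+0 = 1
  1+0 = 1
  1+0 = 1
  1+1 = 0 carry 1
  1+0+1 = 0 carry 1
  0+1+1 = 0 carry 1
  1+0+1 = 0 carry 1
  0+1+1 = 0 carry 1
  1+0+1 = 0 carry 1
  1+1+1 = 1 carry 1
  1+0+1 = 0 carry 1
  1+0+1 = 0 carry 1
  1+1+1 = 1 carry 1
  0+0+1 = 1
  0+1 = 1
  0+1 = 1
  0+1 = 1
  1+0 = 1

0b111111001000000111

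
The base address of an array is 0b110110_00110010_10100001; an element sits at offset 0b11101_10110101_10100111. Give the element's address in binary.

0b10100111110100001001000

Add column by column in base 2, right to left:
  1+1 = 0 carry 1
  0+1+1 = 0 carry 1
  0+1+1 = 0 carry 1
  0+0+1 = 1
  0+0 = 0
  1+1 = 0 carry 1
  0+0+1 = 1
  1+1 = 0 carry 1
  0+1+1 = 0 carry 1
  1+0+1 = 0 carry 1
  0+1+1 = 0 carry 1
  0+0+1 = 1
  1+1 = 0 carry 1
  1+1+1 = 1 carry 1
  0+0+1 = 1
  0+1 = 1
  0+1 = 1
  1+0 = 1
  1+1 = 0 carry 1
  0+1+1 = 0 carry 1
  1+1+1 = 1 carry 1
  1+0+1 = 0 carry 1
  final carry 1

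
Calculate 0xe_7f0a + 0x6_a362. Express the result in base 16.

0x15226c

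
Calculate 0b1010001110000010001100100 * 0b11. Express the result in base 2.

Multiply each base-2 digit by 3, carrying:
  0×3 = 0 → write 0
  0×3 = 0 → write 0
  1×3 = 3 → write 1 carry 1
  0×3+1 = 1 → write 1
  0×3 = 0 → write 0
  1×3 = 3 → write 1 carry 1
  1×3+1 = 4 → write 0 carry 2
  0×3+2 = 2 → write 0 carry 1
  0×3+1 = 1 → write 1
  0×3 = 0 → write 0
  1×3 = 3 → write 1 carry 1
  0×3+1 = 1 → write 1
  0×3 = 0 → write 0
  0×3 = 0 → write 0
  0×3 = 0 → write 0
  0×3 = 0 → write 0
  1×3 = 3 → write 1 carry 1
  1×3+1 = 4 → write 0 carry 2
  1×3+2 = 5 → write 1 carry 2
  0×3+2 = 2 → write 0 carry 1
  0×3+1 = 1 → write 1
  0×3 = 0 → write 0
  1×3 = 3 → write 1 carry 1
  0×3+1 = 1 → write 1
  1×3 = 3 → write 1 carry 1
  remaining carry: 1

0b11110101010000110100101100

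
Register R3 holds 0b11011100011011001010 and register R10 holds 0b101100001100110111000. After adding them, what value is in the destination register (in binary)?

0b1000111110000010000010

Add column by column in base 2, right to left:
  0+0 = 0
  1+0 = 1
  0+0 = 0
  1+1 = 0 carry 1
  0+1+1 = 0 carry 1
  0+1+1 = 0 carry 1
  1+0+1 = 0 carry 1
  1+1+1 = 1 carry 1
  0+1+1 = 0 carry 1
  1+0+1 = 0 carry 1
  1+0+1 = 0 carry 1
  0+1+1 = 0 carry 1
  0+1+1 = 0 carry 1
  0+0+1 = 1
  1+0 = 1
  1+0 = 1
  1+0 = 1
  0+1 = 1
  1+1 = 0 carry 1
  1+0+1 = 0 carry 1
  0+1+1 = 0 carry 1
  final carry 1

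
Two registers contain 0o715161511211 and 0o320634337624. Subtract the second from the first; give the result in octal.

0o374325151365

Subtract column by column in base 8:
  1-4 → 5 (borrow)
  1-2-1 → 6 (borrow)
  2-6-1 → 3 (borrow)
  1-7-1 → 1 (borrow)
  1-3-1 → 5 (borrow)
  5-3-1 → 1
  1-4 → 5 (borrow)
  6-3-1 → 2
  1-6 → 3 (borrow)
  5-0-1 → 4
  1-2 → 7 (borrow)
  7-3-1 → 3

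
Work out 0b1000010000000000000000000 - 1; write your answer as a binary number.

0b1000001111111111111111111

The trailing 19 digits are 0, so subtracting 1 borrows through: they become 1 and the next digit up decrements.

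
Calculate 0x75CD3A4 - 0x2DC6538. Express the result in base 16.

Subtract column by column in base 16:
  4-8 → C (borrow)
  A-3-1 → 6
  3-5 → E (borrow)
  D-6-1 → 6
  C-C → 0
  5-D → 8 (borrow)
  7-2-1 → 4

0x4806E6C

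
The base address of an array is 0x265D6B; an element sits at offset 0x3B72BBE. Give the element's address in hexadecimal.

Add column by column in base 16, right to left:
  B+E = 9 carry 1
  6+B+1 = 2 carry 1
  D+B+1 = 9 carry 1
  5+2+1 = 8
  6+7 = D
  2+B = D
  0+3 = 3

0x3DD8929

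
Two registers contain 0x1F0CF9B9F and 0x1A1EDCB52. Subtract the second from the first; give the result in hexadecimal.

0x4EE1D04D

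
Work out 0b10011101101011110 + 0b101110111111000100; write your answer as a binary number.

0b1000010101100100010

Add column by column in base 2, right to left:
  0+0 = 0
  1+0 = 1
  1+1 = 0 carry 1
  1+0+1 = 0 carry 1
  1+0+1 = 0 carry 1
  0+0+1 = 1
  1+1 = 0 carry 1
  0+1+1 = 0 carry 1
  1+1+1 = 1 carry 1
  1+1+1 = 1 carry 1
  0+1+1 = 0 carry 1
  1+1+1 = 1 carry 1
  1+0+1 = 0 carry 1
  1+1+1 = 1 carry 1
  0+1+1 = 0 carry 1
  0+1+1 = 0 carry 1
  1+0+1 = 0 carry 1
  0+1+1 = 0 carry 1
  final carry 1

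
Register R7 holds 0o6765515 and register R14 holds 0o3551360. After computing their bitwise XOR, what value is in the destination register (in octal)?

XOR each oct digit independently (no carries):
  6^3=5, 7^5=2, 6^5=3, 5^1=4, 5^3=6, 1^6=7, 5^0=5

0o5234675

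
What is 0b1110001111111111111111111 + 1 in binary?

The trailing 19 digits are 1 (max in base 2), so adding 1 cascades: they roll to 0 and the next digit up increments.

0b1110010000000000000000000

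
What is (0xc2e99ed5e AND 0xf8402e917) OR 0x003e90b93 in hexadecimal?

0xc2e99ed5e AND 0xf8402e917 = 0xc0400e916.
Then OR with 0x003e90b93.

0xc07e9eb97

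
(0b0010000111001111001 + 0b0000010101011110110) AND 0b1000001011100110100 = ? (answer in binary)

0b1000100100100

Add column by column in base 2, right to left:
  1+0 = 1
  0+1 = 1
  0+1 = 1
  1+0 = 1
  1+1 = 0 carry 1
  1+1+1 = 1 carry 1
  1+1+1 = 1 carry 1
  0+1+1 = 0 carry 1
  0+0+1 = 1
  1+1 = 0 carry 1
  1+0+1 = 0 carry 1
  1+1+1 = 1 carry 1
  0+0+1 = 1
  0+1 = 1
  0+0 = 0
  0+0 = 0
  1+0 = 1
Sum = 0b10011100101101111; now AND with 0b1000001011100110100:
  0010011100101101111
& 1000001011100110100
= 0000001000100100100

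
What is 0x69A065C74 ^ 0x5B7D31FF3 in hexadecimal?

0x32DD54387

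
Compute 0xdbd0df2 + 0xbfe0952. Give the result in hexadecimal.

0x19bb1744

Add column by column in base 16, right to left:
  2+2 = 4
  f+5 = 4 carry 1
  d+9+1 = 7 carry 1
  0+0+1 = 1
  d+e = b carry 1
  b+f+1 = b carry 1
  d+b+1 = 9 carry 1
  final carry 1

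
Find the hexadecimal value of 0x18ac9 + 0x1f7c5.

Add column by column in base 16, right to left:
  9+5 = e
  c+c = 8 carry 1
  a+7+1 = 2 carry 1
  8+f+1 = 8 carry 1
  1+1+1 = 3

0x3828e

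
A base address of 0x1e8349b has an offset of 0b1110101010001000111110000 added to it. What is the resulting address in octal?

0o357243213

0x1e8349b = 0o172032233 in octal.
0b1110101010001000111110000 = 0o165210760 in octal.
Add column by column in base 8, right to left:
  3+0 = 3
  3+6 = 1 carry 1
  2+7+1 = 2 carry 1
  2+0+1 = 3
  3+1 = 4
  0+2 = 2
  2+5 = 7
  7+6 = 5 carry 1
  1+1+1 = 3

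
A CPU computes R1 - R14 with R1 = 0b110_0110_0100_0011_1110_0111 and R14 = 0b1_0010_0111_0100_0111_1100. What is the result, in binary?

Subtract column by column in base 2:
  1-0 → 1
  1-0 → 1
  1-1 → 0
  0-1 → 1 (borrow)
  0-1-1 → 0 (borrow)
  1-1-1 → 1 (borrow)
  1-1-1 → 1 (borrow)
  1-0-1 → 0
  1-0 → 1
  1-0 → 1
  0-1 → 1 (borrow)
  0-0-1 → 1 (borrow)
  0-1-1 → 0 (borrow)
  0-1-1 → 0 (borrow)
  1-1-1 → 1 (borrow)
  0-0-1 → 1 (borrow)
  0-0-1 → 1 (borrow)
  1-1-1 → 1 (borrow)
  1-0-1 → 0
  0-0 → 0
  0-1 → 1 (borrow)
  1-0-1 → 0
  1-0 → 1

0b10100111100111101101011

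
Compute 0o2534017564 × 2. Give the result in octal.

0o5270037350

Multiply each base-8 digit by 2, carrying:
  4×2 = 8 → write 0 carry 1
  6×2+1 = 13 → write 5 carry 1
  5×2+1 = 11 → write 3 carry 1
  7×2+1 = 15 → write 7 carry 1
  1×2+1 = 3 → write 3
  0×2 = 0 → write 0
  4×2 = 8 → write 0 carry 1
  3×2+1 = 7 → write 7
  5×2 = 10 → write 2 carry 1
  2×2+1 = 5 → write 5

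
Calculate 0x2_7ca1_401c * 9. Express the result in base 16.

Multiply each base-16 digit by 9, carrying:
  c×9 = 108 → write c carry 6
  1×9+6 = 15 → write f
  0×9 = 0 → write 0
  4×9 = 36 → write 4 carry 2
  1×9+2 = 11 → write b
  a×9 = 90 → write a carry 5
  c×9+5 = 113 → write 1 carry 7
  7×9+7 = 70 → write 6 carry 4
  2×9+4 = 22 → write 6 carry 1
  remaining carry: 1

0x1661ab40fc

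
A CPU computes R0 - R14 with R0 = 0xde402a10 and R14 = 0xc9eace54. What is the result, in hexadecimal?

0x14555bbc

Subtract column by column in base 16:
  0-4 → c (borrow)
  1-5-1 → b (borrow)
  a-e-1 → b (borrow)
  2-c-1 → 5 (borrow)
  0-a-1 → 5 (borrow)
  4-e-1 → 5 (borrow)
  e-9-1 → 4
  d-c → 1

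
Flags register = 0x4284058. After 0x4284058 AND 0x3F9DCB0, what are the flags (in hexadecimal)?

AND each hex digit independently (no carries):
  4&3=0, 2&F=2, 8&9=8, 4&D=4, 0&C=0, 5&B=1, 8&0=0

0x0284010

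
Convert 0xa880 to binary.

Expand each hex digit to 4 bits: a=1010 8=1000 8=1000 0=0000.

0b1010100010000000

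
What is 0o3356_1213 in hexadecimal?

0x6EE28B

Each octal digit is 3 bits: 3=011 3=011 5=101 6=110 1=001 2=010 1=001 3=011.
Group the bits into nibbles: 0110 1110 1110 0010 1000 1011 → 6EE28B.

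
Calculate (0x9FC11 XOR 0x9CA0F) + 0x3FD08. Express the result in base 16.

First 0x9FC11 XOR 0x9CA0F = 0x0361E.
Add column by column in base 16, right to left:
  E+8 = 6 carry 1
  1+0+1 = 2
  6+D = 3 carry 1
  3+F+1 = 3 carry 1
  0+3+1 = 4

0x43326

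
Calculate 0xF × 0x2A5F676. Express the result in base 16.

0x27B970EA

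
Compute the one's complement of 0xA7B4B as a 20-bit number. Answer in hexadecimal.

Each hex digit d becomes F−d:
  A→5, 7→8, B→4, 4→B, B→4

0x584B4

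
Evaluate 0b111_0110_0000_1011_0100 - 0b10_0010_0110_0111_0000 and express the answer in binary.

Subtract column by column in base 2:
  0-0 → 0
  0-0 → 0
  1-0 → 1
  0-0 → 0
  1-1 → 0
  1-1 → 0
  0-1 → 1 (borrow)
  1-0-1 → 0
  0-0 → 0
  0-1 → 1 (borrow)
  0-1-1 → 0 (borrow)
  0-0-1 → 1 (borrow)
  0-0-1 → 1 (borrow)
  1-1-1 → 1 (borrow)
  1-0-1 → 0
  0-0 → 0
  1-0 → 1
  1-1 → 0
  1-0 → 1

0b1010011101001000100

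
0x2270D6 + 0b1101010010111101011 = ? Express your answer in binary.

0b1010010001011011000001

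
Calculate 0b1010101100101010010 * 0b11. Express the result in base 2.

Multiply each base-2 digit by 3, carrying:
  0×3 = 0 → write 0
  1×3 = 3 → write 1 carry 1
  0×3+1 = 1 → write 1
  0×3 = 0 → write 0
  1×3 = 3 → write 1 carry 1
  0×3+1 = 1 → write 1
  1×3 = 3 → write 1 carry 1
  0×3+1 = 1 → write 1
  1×3 = 3 → write 1 carry 1
  0×3+1 = 1 → write 1
  0×3 = 0 → write 0
  1×3 = 3 → write 1 carry 1
  1×3+1 = 4 → write 0 carry 2
  0×3+2 = 2 → write 0 carry 1
  1×3+1 = 4 → write 0 carry 2
  0×3+2 = 2 → write 0 carry 1
  1×3+1 = 4 → write 0 carry 2
  0×3+2 = 2 → write 0 carry 1
  1×3+1 = 4 → write 0 carry 2
  remaining carry: 10

0b100000000101111110110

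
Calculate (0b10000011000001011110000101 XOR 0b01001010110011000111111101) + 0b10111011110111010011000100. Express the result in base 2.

0b110000101101001101100111100

First 0b10000011000001011110000101 XOR 0b01001010110011000111111101 = 0b11001001110010011001111000.
Add column by column in base 2, right to left:
  0+0 = 0
  0+0 = 0
  0+1 = 1
  1+0 = 1
  1+0 = 1
  1+0 = 1
  1+1 = 0 carry 1
  0+1+1 = 0 carry 1
  0+0+1 = 1
  1+0 = 1
  1+1 = 0 carry 1
  0+0+1 = 1
  0+1 = 1
  1+1 = 0 carry 1
  0+1+1 = 0 carry 1
  0+0+1 = 1
  1+1 = 0 carry 1
  1+1+1 = 1 carry 1
  1+1+1 = 1 carry 1
  0+1+1 = 0 carry 1
  0+0+1 = 1
  1+1 = 0 carry 1
  0+1+1 = 0 carry 1
  0+1+1 = 0 carry 1
  1+0+1 = 0 carry 1
  1+1+1 = 1 carry 1
  final carry 1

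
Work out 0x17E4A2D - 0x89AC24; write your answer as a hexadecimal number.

Subtract column by column in base 16:
  D-4 → 9
  2-2 → 0
  A-C → E (borrow)
  4-A-1 → 9 (borrow)
  E-9-1 → 4
  7-8 → F (borrow)
  1-0-1 → 0

0xF49E09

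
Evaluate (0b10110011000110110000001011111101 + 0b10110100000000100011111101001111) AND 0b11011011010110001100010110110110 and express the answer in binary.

0b1000011000110000100000000000100

Add column by column in base 2, right to left:
  1+1 = 0 carry 1
  0+1+1 = 0 carry 1
  1+1+1 = 1 carry 1
  1+1+1 = 1 carry 1
  1+0+1 = 0 carry 1
  1+0+1 = 0 carry 1
  1+1+1 = 1 carry 1
  1+0+1 = 0 carry 1
  0+1+1 = 0 carry 1
  1+1+1 = 1 carry 1
  0+1+1 = 0 carry 1
  0+1+1 = 0 carry 1
  0+1+1 = 0 carry 1
  0+1+1 = 0 carry 1
  0+0+1 = 1
  0+0 = 0
  1+0 = 1
  1+1 = 0 carry 1
  0+0+1 = 1
  1+0 = 1
  1+0 = 1
  0+0 = 0
  0+0 = 0
  0+0 = 0
  1+0 = 1
  1+0 = 1
  0+1 = 1
  0+0 = 0
  1+1 = 0 carry 1
  1+1+1 = 1 carry 1
  0+0+1 = 1
  1+1 = 0 carry 1
  final carry 1
Sum = 0b101100111000111010100001001001100; now AND with 0b11011011010110001100010110110110:
  101100111000111010100001001001100
& 011011011010110001100010110110110
= 001000011000110000100000000000100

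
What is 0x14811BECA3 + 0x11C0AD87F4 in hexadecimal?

Add column by column in base 16, right to left:
  3+4 = 7
  A+F = 9 carry 1
  C+7+1 = 4 carry 1
  E+8+1 = 7 carry 1
  B+D+1 = 9 carry 1
  1+A+1 = C
  1+0 = 1
  8+C = 4 carry 1
  4+1+1 = 6
  1+1 = 2

0x2641C97497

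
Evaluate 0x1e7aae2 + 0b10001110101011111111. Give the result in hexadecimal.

0b10001110101011111111 = 0x8eaff in hexadecimal.
Add column by column in base 16, right to left:
  2+f = 1 carry 1
  e+f+1 = e carry 1
  a+a+1 = 5 carry 1
  a+e+1 = 9 carry 1
  7+8+1 = 0 carry 1
  e+0+1 = f
  1+0 = 1

0x1f095e1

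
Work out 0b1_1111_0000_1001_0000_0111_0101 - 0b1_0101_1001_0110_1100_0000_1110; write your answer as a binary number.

0b100101110010010001100111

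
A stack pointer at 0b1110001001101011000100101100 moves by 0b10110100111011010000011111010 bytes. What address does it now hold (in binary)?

0b100100110001000101001000100110

Add column by column in base 2, right to left:
  0+0 = 0
  0+1 = 1
  1+0 = 1
  1+1 = 0 carry 1
  0+1+1 = 0 carry 1
  1+1+1 = 1 carry 1
  0+1+1 = 0 carry 1
  0+1+1 = 0 carry 1
  1+0+1 = 0 carry 1
  0+0+1 = 1
  0+0 = 0
  0+0 = 0
  1+0 = 1
  1+1 = 0 carry 1
  0+0+1 = 1
  1+1 = 0 carry 1
  0+1+1 = 0 carry 1
  1+0+1 = 0 carry 1
  1+1+1 = 1 carry 1
  0+1+1 = 0 carry 1
  0+1+1 = 0 carry 1
  1+0+1 = 0 carry 1
  0+0+1 = 1
  0+1 = 1
  0+0 = 0
  1+1 = 0 carry 1
  1+1+1 = 1 carry 1
  1+0+1 = 0 carry 1
  0+1+1 = 0 carry 1
  final carry 1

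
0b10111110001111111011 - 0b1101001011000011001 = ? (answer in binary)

Subtract column by column in base 2:
  1-1 → 0
  1-0 → 1
  0-0 → 0
  1-1 → 0
  1-1 → 0
  1-0 → 1
  1-0 → 1
  1-0 → 1
  1-0 → 1
  1-1 → 0
  0-1 → 1 (borrow)
  0-0-1 → 1 (borrow)
  0-1-1 → 0 (borrow)
  1-0-1 → 0
  1-0 → 1
  1-1 → 0
  1-0 → 1
  1-1 → 0
  0-1 → 1 (borrow)
  1-0-1 → 0

0b1010100110111100010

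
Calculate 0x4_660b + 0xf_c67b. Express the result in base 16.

0x142c86

Add column by column in base 16, right to left:
  b+b = 6 carry 1
  0+7+1 = 8
  6+6 = c
  6+c = 2 carry 1
  4+f+1 = 4 carry 1
  final carry 1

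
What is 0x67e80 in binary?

Expand each hex digit to 4 bits: 6=0110 7=0111 e=1110 8=1000 0=0000.

0b1100111111010000000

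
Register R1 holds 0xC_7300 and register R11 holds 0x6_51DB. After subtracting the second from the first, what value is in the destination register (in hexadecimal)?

0x62125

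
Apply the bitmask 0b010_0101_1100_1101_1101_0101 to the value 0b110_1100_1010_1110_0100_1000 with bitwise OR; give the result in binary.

0b11011011110111111011101

OR bit by bit (1 where either bit is 1):
  11011001010111001001000
| 01001011100110111010101
= 11011011110111111011101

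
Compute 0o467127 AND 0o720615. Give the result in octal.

0o420005

AND each oct digit independently (no carries):
  4&7=4, 6&2=2, 7&0=0, 1&6=0, 2&1=0, 7&5=5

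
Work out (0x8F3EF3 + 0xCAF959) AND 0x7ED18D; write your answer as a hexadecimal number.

Add column by column in base 16, right to left:
  3+9 = C
  F+5 = 4 carry 1
  E+9+1 = 8 carry 1
  3+F+1 = 3 carry 1
  F+A+1 = A carry 1
  8+C+1 = 5 carry 1
  final carry 1
Sum = 0x15A384C; now AND with 0x7ED18D:
  1&0=0, 5&7=5, A&E=A, 3&D=1, 8&1=0, 4&8=0, C&D=C

0x5A100C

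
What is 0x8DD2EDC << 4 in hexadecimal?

Shifting left by 4 bits = 1 hex digit: append 1 zero.

0x8DD2EDC0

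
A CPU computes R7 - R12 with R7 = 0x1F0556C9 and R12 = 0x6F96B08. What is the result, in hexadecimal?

0x180BEBC1

Subtract column by column in base 16:
  9-8 → 1
  C-0 → C
  6-B → B (borrow)
  5-6-1 → E (borrow)
  5-9-1 → B (borrow)
  0-F-1 → 0 (borrow)
  F-6-1 → 8
  1-0 → 1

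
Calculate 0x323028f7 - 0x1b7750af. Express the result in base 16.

Subtract column by column in base 16:
  7-f → 8 (borrow)
  f-a-1 → 4
  8-0 → 8
  2-5 → d (borrow)
  0-7-1 → 8 (borrow)
  3-7-1 → b (borrow)
  2-b-1 → 6 (borrow)
  3-1-1 → 1

0x16b8d848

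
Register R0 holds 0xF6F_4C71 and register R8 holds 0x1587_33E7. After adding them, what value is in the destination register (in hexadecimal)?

0x24F68058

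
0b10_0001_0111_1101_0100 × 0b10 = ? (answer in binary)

Multiply each base-2 digit by 2, carrying:
  0×2 = 0 → write 0
  0×2 = 0 → write 0
  1×2 = 2 → write 0 carry 1
  0×2+1 = 1 → write 1
  1×2 = 2 → write 0 carry 1
  0×2+1 = 1 → write 1
  1×2 = 2 → write 0 carry 1
  1×2+1 = 3 → write 1 carry 1
  1×2+1 = 3 → write 1 carry 1
  1×2+1 = 3 → write 1 carry 1
  1×2+1 = 3 → write 1 carry 1
  0×2+1 = 1 → write 1
  1×2 = 2 → write 0 carry 1
  0×2+1 = 1 → write 1
  0×2 = 0 → write 0
  0×2 = 0 → write 0
  0×2 = 0 → write 0
  1×2 = 2 → write 0 carry 1
  remaining carry: 1

0b1000010111110101000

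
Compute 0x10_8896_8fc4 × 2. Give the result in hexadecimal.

Multiply each base-16 digit by 2, carrying:
  4×2 = 8 → write 8
  c×2 = 24 → write 8 carry 1
  f×2+1 = 31 → write f carry 1
  8×2+1 = 17 → write 1 carry 1
  6×2+1 = 13 → write d
  9×2 = 18 → write 2 carry 1
  8×2+1 = 17 → write 1 carry 1
  8×2+1 = 17 → write 1 carry 1
  0×2+1 = 1 → write 1
  1×2 = 2 → write 2

0x21112d1f88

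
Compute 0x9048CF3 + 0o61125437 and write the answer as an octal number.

0o1162234022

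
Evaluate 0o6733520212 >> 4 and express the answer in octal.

4 bits is not a whole number of base-8 digits; in binary: 110111011011101010000010001010 >> 4 = 11011101101110101000001000.

0o335565010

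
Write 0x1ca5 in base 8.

0o16245

Expand each hex digit to 4 bits: 1=0001 c=1100 a=1010 5=0101.
Group the bits in threes: 001 110 010 100 101 → 16245.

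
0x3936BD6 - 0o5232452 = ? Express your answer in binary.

0b11011111100011011010101100

0x3936BD6 = 0b11100100110110101111010110 in binary.
0o5232452 = 0b101010011010100101010 in binary.
Subtract column by column in base 2:
  0-0 → 0
  1-1 → 0
  1-0 → 1
  0-1 → 1 (borrow)
  1-0-1 → 0
  0-1 → 1 (borrow)
  1-0-1 → 0
  1-0 → 1
  1-1 → 0
  1-0 → 1
  0-1 → 1 (borrow)
  1-0-1 → 0
  0-1 → 1 (borrow)
  1-1-1 → 1 (borrow)
  1-0-1 → 0
  0-0 → 0
  1-1 → 0
  1-0 → 1
  0-1 → 1 (borrow)
  0-0-1 → 1 (borrow)
  1-1-1 → 1 (borrow)
  0-0-1 → 1 (borrow)
  0-0-1 → 1 (borrow)
  1-0-1 → 0
  1-0 → 1
  1-0 → 1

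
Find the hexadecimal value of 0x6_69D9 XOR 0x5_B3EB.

0x3DA32

XOR each hex digit independently (no carries):
  6^5=3, 6^B=D, 9^3=A, D^E=3, 9^B=2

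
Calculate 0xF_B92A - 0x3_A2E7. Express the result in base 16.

Subtract column by column in base 16:
  A-7 → 3
  2-E → 4 (borrow)
  9-2-1 → 6
  B-A → 1
  F-3 → C

0xC1643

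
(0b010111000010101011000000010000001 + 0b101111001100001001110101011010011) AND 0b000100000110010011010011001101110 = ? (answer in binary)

Add column by column in base 2, right to left:
  1+1 = 0 carry 1
  0+1+1 = 0 carry 1
  0+0+1 = 1
  0+0 = 0
  0+1 = 1
  0+0 = 0
  0+1 = 1
  1+1 = 0 carry 1
  0+0+1 = 1
  0+1 = 1
  0+0 = 0
  0+1 = 1
  0+0 = 0
  0+1 = 1
  0+1 = 1
  1+1 = 0 carry 1
  1+0+1 = 0 carry 1
  0+0+1 = 1
  1+1 = 0 carry 1
  0+0+1 = 1
  1+0 = 1
  0+0 = 0
  1+0 = 1
  0+1 = 1
  0+1 = 1
  0+0 = 0
  0+0 = 0
  1+1 = 0 carry 1
  1+1+1 = 1 carry 1
  1+1+1 = 1 carry 1
  0+1+1 = 0 carry 1
  1+0+1 = 0 carry 1
  0+1+1 = 0 carry 1
  final carry 1
Sum = 0b1000110001110110100110101101010100; now AND with 0b000100000110010011010011001101110:
  1000110001110110100110101101010100
& 0000100000110010011010011001101110
= 0000100000110010000010001001000100

0b100000110010000010001001000100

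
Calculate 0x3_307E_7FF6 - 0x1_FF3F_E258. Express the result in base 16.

Subtract column by column in base 16:
  6-8 → E (borrow)
  F-5-1 → 9
  F-2 → D
  7-E → 9 (borrow)
  E-F-1 → E (borrow)
  7-3-1 → 3
  0-F → 1 (borrow)
  3-F-1 → 3 (borrow)
  3-1-1 → 1

0x1313E9D9E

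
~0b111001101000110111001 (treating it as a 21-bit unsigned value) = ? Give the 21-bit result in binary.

0b000110010111001000110

Invert each bit: 111001101000110111001 → 000110010111001000110.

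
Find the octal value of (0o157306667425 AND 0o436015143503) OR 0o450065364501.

0o456065367501

0o157306667425 AND 0o436015143503 = 0o016004043401.
Then OR with 0o450065364501.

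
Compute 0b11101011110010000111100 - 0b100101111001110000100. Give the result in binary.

Subtract column by column in base 2:
  0-0 → 0
  0-0 → 0
  1-1 → 0
  1-0 → 1
  1-0 → 1
  1-0 → 1
  0-0 → 0
  0-1 → 1 (borrow)
  0-1-1 → 0 (borrow)
  0-1-1 → 0 (borrow)
  1-0-1 → 0
  0-0 → 0
  0-1 → 1 (borrow)
  1-1-1 → 1 (borrow)
  1-1-1 → 1 (borrow)
  1-1-1 → 1 (borrow)
  1-0-1 → 0
  0-1 → 1 (borrow)
  1-0-1 → 0
  0-0 → 0
  1-1 → 0
  1-0 → 1
  1-0 → 1

0b11000101111000010111000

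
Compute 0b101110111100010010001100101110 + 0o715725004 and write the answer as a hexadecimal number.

0x3628cd32

0b101110111100010010001100101110 = 0x2ef1232e in hexadecimal.
0o715725004 = 0x737aa04 in hexadecimal.
Add column by column in base 16, right to left:
  e+4 = 2 carry 1
  2+0+1 = 3
  3+a = d
  2+a = c
  1+7 = 8
  f+3 = 2 carry 1
  e+7+1 = 6 carry 1
  2+0+1 = 3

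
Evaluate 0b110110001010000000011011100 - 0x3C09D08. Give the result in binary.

0b11000001000110001111010100

0x3C09D08 = 0b11110000001001110100001000 in binary.
Subtract column by column in base 2:
  0-0 → 0
  0-0 → 0
  1-0 → 1
  1-1 → 0
  1-0 → 1
  0-0 → 0
  1-0 → 1
  1-0 → 1
  0-1 → 1 (borrow)
  0-0-1 → 1 (borrow)
  0-1-1 → 0 (borrow)
  0-1-1 → 0 (borrow)
  0-1-1 → 0 (borrow)
  0-0-1 → 1 (borrow)
  0-0-1 → 1 (borrow)
  0-1-1 → 0 (borrow)
  1-0-1 → 0
  0-0 → 0
  1-0 → 1
  0-0 → 0
  0-0 → 0
  0-0 → 0
  1-1 → 0
  1-1 → 0
  0-1 → 1 (borrow)
  1-1-1 → 1 (borrow)
  1-0-1 → 0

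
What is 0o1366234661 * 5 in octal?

Multiply each base-8 digit by 5, carrying:
  1×5 = 5 → write 5
  6×5 = 30 → write 6 carry 3
  6×5+3 = 33 → write 1 carry 4
  4×5+4 = 24 → write 0 carry 3
  3×5+3 = 18 → write 2 carry 2
  2×5+2 = 12 → write 4 carry 1
  6×5+1 = 31 → write 7 carry 3
  6×5+3 = 33 → write 1 carry 4
  3×5+4 = 19 → write 3 carry 2
  1×5+2 = 7 → write 7

0o7317420165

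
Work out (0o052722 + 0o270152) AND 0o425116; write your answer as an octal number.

0o1014

Add column by column in base 8, right to left:
  2+2 = 4
  2+5 = 7
  7+1 = 0 carry 1
  2+0+1 = 3
  5+7 = 4 carry 1
  0+2+1 = 3
Sum = 0o343074; now AND with 0o425116:
  3&4=0, 4&2=0, 3&5=1, 0&1=0, 7&1=1, 4&6=4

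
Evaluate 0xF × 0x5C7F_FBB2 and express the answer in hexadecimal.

0x56B7FBF6E

Multiply each base-16 digit by 15, carrying:
  2×15 = 30 → write E carry 1
  B×15+1 = 166 → write 6 carry 10
  B×15+10 = 175 → write F carry 10
  F×15+10 = 235 → write B carry 14
  F×15+14 = 239 → write F carry 14
  7×15+14 = 119 → write 7 carry 7
  C×15+7 = 187 → write B carry 11
  5×15+11 = 86 → write 6 carry 5
  remaining carry: 5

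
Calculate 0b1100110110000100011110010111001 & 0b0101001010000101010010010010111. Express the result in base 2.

0b0100000010000100010010010010001

AND bit by bit (1 only where both bits are 1):
  1100110110000100011110010111001
& 0101001010000101010010010010111
= 0100000010000100010010010010001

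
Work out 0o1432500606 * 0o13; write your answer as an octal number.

Multiply each base-8 digit by 11, carrying:
  6×11 = 66 → write 2 carry 8
  0×11+8 = 8 → write 0 carry 1
  6×11+1 = 67 → write 3 carry 8
  0×11+8 = 8 → write 0 carry 1
  0×11+1 = 1 → write 1
  5×11 = 55 → write 7 carry 6
  2×11+6 = 28 → write 4 carry 3
  3×11+3 = 36 → write 4 carry 4
  4×11+4 = 48 → write 0 carry 6
  1×11+6 = 17 → write 1 carry 2
  remaining carry: 2

0o21044710302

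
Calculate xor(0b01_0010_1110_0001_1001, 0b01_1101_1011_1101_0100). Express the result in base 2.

0b001111010111001101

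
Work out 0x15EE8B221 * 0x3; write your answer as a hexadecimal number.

Multiply each base-16 digit by 3, carrying:
  1×3 = 3 → write 3
  2×3 = 6 → write 6
  2×3 = 6 → write 6
  B×3 = 33 → write 1 carry 2
  8×3+2 = 26 → write A carry 1
  E×3+1 = 43 → write B carry 2
  E×3+2 = 44 → write C carry 2
  5×3+2 = 17 → write 1 carry 1
  1×3+1 = 4 → write 4

0x41CBA1663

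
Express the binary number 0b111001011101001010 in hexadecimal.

0x3974A

Group the bits into nibbles: 0011 1001 0111 0100 1010 → 3974A.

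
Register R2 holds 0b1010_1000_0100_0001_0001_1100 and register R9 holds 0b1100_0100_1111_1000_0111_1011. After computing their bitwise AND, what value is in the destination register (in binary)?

0b100000000100000000011000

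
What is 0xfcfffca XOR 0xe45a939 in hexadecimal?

XOR each hex digit independently (no carries):
  f^e=1, c^4=8, f^5=a, f^a=5, f^9=6, c^3=f, a^9=3

0x18a56f3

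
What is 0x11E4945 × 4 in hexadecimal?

0x4792514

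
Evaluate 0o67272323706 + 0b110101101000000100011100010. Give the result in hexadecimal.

0x1C19DB0A8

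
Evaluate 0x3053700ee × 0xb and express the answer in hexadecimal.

Multiply each base-16 digit by 11, carrying:
  e×11 = 154 → write a carry 9
  e×11+9 = 163 → write 3 carry 10
  0×11+10 = 10 → write a
  0×11 = 0 → write 0
  7×11 = 77 → write d carry 4
  3×11+4 = 37 → write 5 carry 2
  5×11+2 = 57 → write 9 carry 3
  0×11+3 = 3 → write 3
  3×11 = 33 → write 1 carry 2
  remaining carry: 2

0x21395d0a3a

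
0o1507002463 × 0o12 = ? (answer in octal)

0o20306031776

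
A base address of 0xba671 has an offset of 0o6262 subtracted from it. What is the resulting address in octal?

0o2714677

0xba671 = 0o2723161 in octal.
Subtract column by column in base 8:
  1-2 → 7 (borrow)
  6-6-1 → 7 (borrow)
  1-2-1 → 6 (borrow)
  3-6-1 → 4 (borrow)
  2-0-1 → 1
  7-0 → 7
  2-0 → 2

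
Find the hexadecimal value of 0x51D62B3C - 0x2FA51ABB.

0x22311081

Subtract column by column in base 16:
  C-B → 1
  3-B → 8 (borrow)
  B-A-1 → 0
  2-1 → 1
  6-5 → 1
  D-A → 3
  1-F → 2 (borrow)
  5-2-1 → 2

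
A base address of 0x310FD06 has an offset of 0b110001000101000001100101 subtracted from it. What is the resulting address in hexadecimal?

0x24CACA1

0b110001000101000001100101 = 0xC45065 in hexadecimal.
Subtract column by column in base 16:
  6-5 → 1
  0-6 → A (borrow)
  D-0-1 → C
  F-5 → A
  0-4 → C (borrow)
  1-C-1 → 4 (borrow)
  3-0-1 → 2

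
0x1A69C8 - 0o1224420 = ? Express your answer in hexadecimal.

0x1540B8

0o1224420 = 0x52910 in hexadecimal.
Subtract column by column in base 16:
  8-0 → 8
  C-1 → B
  9-9 → 0
  6-2 → 4
  A-5 → 5
  1-0 → 1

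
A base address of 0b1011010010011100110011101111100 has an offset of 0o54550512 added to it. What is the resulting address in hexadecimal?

0x5B0138C6

0b1011010010011100110011101111100 = 0x5A4E677C in hexadecimal.
0o54550512 = 0xB2D14A in hexadecimal.
Add column by column in base 16, right to left:
  C+A = 6 carry 1
  7+4+1 = C
  7+1 = 8
  6+D = 3 carry 1
  E+2+1 = 1 carry 1
  4+B+1 = 0 carry 1
  A+0+1 = B
  5+0 = 5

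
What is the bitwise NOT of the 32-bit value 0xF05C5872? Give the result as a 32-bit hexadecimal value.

0x0FA3A78D

Each hex digit d becomes F−d:
  F→0, 0→F, 5→A, C→3, 5→A, 8→7, 7→8, 2→D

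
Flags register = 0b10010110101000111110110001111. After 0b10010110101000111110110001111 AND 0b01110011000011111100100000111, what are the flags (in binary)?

AND bit by bit (1 only where both bits are 1):
  10010110101000111110110001111
& 01110011000011111100100000111
= 00010010000000111100100000111

0b00010010000000111100100000111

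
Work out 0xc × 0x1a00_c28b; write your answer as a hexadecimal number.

0x138091e84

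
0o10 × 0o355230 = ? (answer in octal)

Multiply each base-8 digit by 8, carrying:
  0×8 = 0 → write 0
  3×8 = 24 → write 0 carry 3
  2×8+3 = 19 → write 3 carry 2
  5×8+2 = 42 → write 2 carry 5
  5×8+5 = 45 → write 5 carry 5
  3×8+5 = 29 → write 5 carry 3
  remaining carry: 3

0o3552300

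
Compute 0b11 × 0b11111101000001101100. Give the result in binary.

Multiply each base-2 digit by 3, carrying:
  0×3 = 0 → write 0
  0×3 = 0 → write 0
  1×3 = 3 → write 1 carry 1
  1×3+1 = 4 → write 0 carry 2
  0×3+2 = 2 → write 0 carry 1
  1×3+1 = 4 → write 0 carry 2
  1×3+2 = 5 → write 1 carry 2
  0×3+2 = 2 → write 0 carry 1
  0×3+1 = 1 → write 1
  0×3 = 0 → write 0
  0×3 = 0 → write 0
  0×3 = 0 → write 0
  1×3 = 3 → write 1 carry 1
  0×3+1 = 1 → write 1
  1×3 = 3 → write 1 carry 1
  1×3+1 = 4 → write 0 carry 2
  1×3+2 = 5 → write 1 carry 2
  1×3+2 = 5 → write 1 carry 2
  1×3+2 = 5 → write 1 carry 2
  1×3+2 = 5 → write 1 carry 2
  remaining carry: 10

0b1011110111000101000100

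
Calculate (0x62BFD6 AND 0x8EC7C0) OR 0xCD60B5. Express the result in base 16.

0xCFE7F5

0x62BFD6 AND 0x8EC7C0 = 0x0287C0.
Then OR with 0xCD60B5.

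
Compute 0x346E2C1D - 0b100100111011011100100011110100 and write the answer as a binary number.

0b1111100000000110001100101001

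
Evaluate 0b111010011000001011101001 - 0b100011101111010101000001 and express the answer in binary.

0b10110101000110110101000

Subtract column by column in base 2:
  1-1 → 0
  0-0 → 0
  0-0 → 0
  1-0 → 1
  0-0 → 0
  1-0 → 1
  1-1 → 0
  1-0 → 1
  0-1 → 1 (borrow)
  1-0-1 → 0
  0-1 → 1 (borrow)
  0-0-1 → 1 (borrow)
  0-1-1 → 0 (borrow)
  0-1-1 → 0 (borrow)
  0-1-1 → 0 (borrow)
  1-1-1 → 1 (borrow)
  1-0-1 → 0
  0-1 → 1 (borrow)
  0-1-1 → 0 (borrow)
  1-1-1 → 1 (borrow)
  0-0-1 → 1 (borrow)
  1-0-1 → 0
  1-0 → 1
  1-1 → 0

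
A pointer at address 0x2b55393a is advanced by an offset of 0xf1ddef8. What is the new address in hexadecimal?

Add column by column in base 16, right to left:
  a+8 = 2 carry 1
  3+f+1 = 3 carry 1
  9+e+1 = 8 carry 1
  3+d+1 = 1 carry 1
  5+d+1 = 3 carry 1
  5+1+1 = 7
  b+f = a carry 1
  2+0+1 = 3

0x3a731832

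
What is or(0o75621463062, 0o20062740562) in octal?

0o75663763562

OR each oct digit independently (no carries):
  7|2=7, 5|0=5, 6|0=6, 2|6=6, 1|2=3, 4|7=7, 6|4=6, 3|0=3, 0|5=5, 6|6=6, 2|2=2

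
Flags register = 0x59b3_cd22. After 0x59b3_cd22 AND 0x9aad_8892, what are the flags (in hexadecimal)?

0x18a18802

AND each hex digit independently (no carries):
  5&9=1, 9&a=8, b&a=a, 3&d=1, c&8=8, d&8=8, 2&9=0, 2&2=2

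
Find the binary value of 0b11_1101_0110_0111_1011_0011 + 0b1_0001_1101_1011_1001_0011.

Add column by column in base 2, right to left:
  1+1 = 0 carry 1
  1+1+1 = 1 carry 1
  0+0+1 = 1
  0+0 = 0
  1+1 = 0 carry 1
  1+0+1 = 0 carry 1
  0+0+1 = 1
  1+1 = 0 carry 1
  1+1+1 = 1 carry 1
  1+1+1 = 1 carry 1
  1+0+1 = 0 carry 1
  0+1+1 = 0 carry 1
  0+1+1 = 0 carry 1
  1+0+1 = 0 carry 1
  1+1+1 = 1 carry 1
  0+1+1 = 0 carry 1
  1+1+1 = 1 carry 1
  0+0+1 = 1
  1+0 = 1
  1+0 = 1
  1+1 = 0 carry 1
  1+0+1 = 0 carry 1
  final carry 1

0b10011110100001101000110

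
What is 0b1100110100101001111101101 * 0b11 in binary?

0b100110011101111101111000111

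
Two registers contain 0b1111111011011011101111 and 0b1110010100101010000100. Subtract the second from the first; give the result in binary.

Subtract column by column in base 2:
  1-0 → 1
  1-0 → 1
  1-1 → 0
  1-0 → 1
  0-0 → 0
  1-0 → 1
  1-0 → 1
  1-1 → 0
  0-0 → 0
  1-1 → 0
  1-0 → 1
  0-1 → 1 (borrow)
  1-0-1 → 0
  1-0 → 1
  0-1 → 1 (borrow)
  1-0-1 → 0
  1-1 → 0
  1-0 → 1
  1-0 → 1
  1-1 → 0
  1-1 → 0
  1-1 → 0

0b1100110110001101011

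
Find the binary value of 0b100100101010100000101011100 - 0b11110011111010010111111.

Subtract column by column in base 2:
  0-1 → 1 (borrow)
  0-1-1 → 0 (borrow)
  1-1-1 → 1 (borrow)
  1-1-1 → 1 (borrow)
  1-1-1 → 1 (borrow)
  0-1-1 → 0 (borrow)
  1-0-1 → 0
  0-1 → 1 (borrow)
  1-0-1 → 0
  0-0 → 0
  0-1 → 1 (borrow)
  0-0-1 → 1 (borrow)
  0-1-1 → 0 (borrow)
  0-1-1 → 0 (borrow)
  1-1-1 → 1 (borrow)
  0-1-1 → 0 (borrow)
  1-1-1 → 1 (borrow)
  0-0-1 → 1 (borrow)
  1-0-1 → 0
  0-1 → 1 (borrow)
  1-1-1 → 1 (borrow)
  0-1-1 → 0 (borrow)
  0-1-1 → 0 (borrow)
  1-0-1 → 0
  0-0 → 0
  0-0 → 0
  1-0 → 1

0b100000110110100110010011101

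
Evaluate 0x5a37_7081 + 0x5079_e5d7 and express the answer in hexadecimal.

Add column by column in base 16, right to left:
  1+7 = 8
  8+d = 5 carry 1
  0+5+1 = 6
  7+e = 5 carry 1
  7+9+1 = 1 carry 1
  3+7+1 = b
  a+0 = a
  5+5 = a

0xaab15658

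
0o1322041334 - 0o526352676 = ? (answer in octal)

0o573466436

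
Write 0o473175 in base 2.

0b100111011001111101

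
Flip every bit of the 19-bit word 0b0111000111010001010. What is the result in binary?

Invert each bit: 0111000111010001010 → 1000111000101110101.

0b1000111000101110101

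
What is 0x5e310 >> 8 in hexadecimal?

Shifting right by 8 bits = 2 hex digits: drop the last 2.

0x5e3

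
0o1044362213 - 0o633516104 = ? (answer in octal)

Subtract column by column in base 8:
  3-4 → 7 (borrow)
  1-0-1 → 0
  2-1 → 1
  2-6 → 4 (borrow)
  6-1-1 → 4
  3-5 → 6 (borrow)
  4-3-1 → 0
  4-3 → 1
  0-6 → 2 (borrow)
  1-0-1 → 0

0o210644107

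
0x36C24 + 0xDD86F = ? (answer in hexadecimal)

Add column by column in base 16, right to left:
  4+F = 3 carry 1
  2+6+1 = 9
  C+8 = 4 carry 1
  6+D+1 = 4 carry 1
  3+D+1 = 1 carry 1
  final carry 1

0x114493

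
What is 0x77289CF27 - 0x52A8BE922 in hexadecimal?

0x247FDE605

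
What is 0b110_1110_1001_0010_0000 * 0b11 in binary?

Multiply each base-2 digit by 3, carrying:
  0×3 = 0 → write 0
  0×3 = 0 → write 0
  0×3 = 0 → write 0
  0×3 = 0 → write 0
  0×3 = 0 → write 0
  1×3 = 3 → write 1 carry 1
  0×3+1 = 1 → write 1
  0×3 = 0 → write 0
  1×3 = 3 → write 1 carry 1
  0×3+1 = 1 → write 1
  0×3 = 0 → write 0
  1×3 = 3 → write 1 carry 1
  0×3+1 = 1 → write 1
  1×3 = 3 → write 1 carry 1
  1×3+1 = 4 → write 0 carry 2
  1×3+2 = 5 → write 1 carry 2
  0×3+2 = 2 → write 0 carry 1
  1×3+1 = 4 → write 0 carry 2
  1×3+2 = 5 → write 1 carry 2
  remaining carry: 10

0b101001011101101100000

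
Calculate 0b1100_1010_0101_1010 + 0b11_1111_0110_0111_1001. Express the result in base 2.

Add column by column in base 2, right to left:
  0+1 = 1
  1+0 = 1
  0+0 = 0
  1+1 = 0 carry 1
  1+1+1 = 1 carry 1
  0+1+1 = 0 carry 1
  1+1+1 = 1 carry 1
  0+0+1 = 1
  0+0 = 0
  1+1 = 0 carry 1
  0+1+1 = 0 carry 1
  1+0+1 = 0 carry 1
  0+1+1 = 0 carry 1
  0+1+1 = 0 carry 1
  1+1+1 = 1 carry 1
  1+1+1 = 1 carry 1
  0+1+1 = 0 carry 1
  0+1+1 = 0 carry 1
  final carry 1

0b1001100000011010011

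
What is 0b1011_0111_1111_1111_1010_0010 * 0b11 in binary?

Multiply each base-2 digit by 3, carrying:
  0×3 = 0 → write 0
  1×3 = 3 → write 1 carry 1
  0×3+1 = 1 → write 1
  0×3 = 0 → write 0
  0×3 = 0 → write 0
  1×3 = 3 → write 1 carry 1
  0×3+1 = 1 → write 1
  1×3 = 3 → write 1 carry 1
  1×3+1 = 4 → write 0 carry 2
  1×3+2 = 5 → write 1 carry 2
  1×3+2 = 5 → write 1 carry 2
  1×3+2 = 5 → write 1 carry 2
  1×3+2 = 5 → write 1 carry 2
  1×3+2 = 5 → write 1 carry 2
  1×3+2 = 5 → write 1 carry 2
  1×3+2 = 5 → write 1 carry 2
  1×3+2 = 5 → write 1 carry 2
  1×3+2 = 5 → write 1 carry 2
  1×3+2 = 5 → write 1 carry 2
  0×3+2 = 2 → write 0 carry 1
  1×3+1 = 4 → write 0 carry 2
  1×3+2 = 5 → write 1 carry 2
  0×3+2 = 2 → write 0 carry 1
  1×3+1 = 4 → write 0 carry 2
  remaining carry: 10

0b10001001111111111011100110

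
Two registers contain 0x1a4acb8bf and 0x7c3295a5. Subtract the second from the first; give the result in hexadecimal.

0x1287a231a

Subtract column by column in base 16:
  f-5 → a
  b-a → 1
  8-5 → 3
  b-9 → 2
  c-2 → a
  a-3 → 7
  4-c → 8 (borrow)
  a-7-1 → 2
  1-0 → 1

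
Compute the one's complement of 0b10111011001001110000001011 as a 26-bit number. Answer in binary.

0b01000100110110001111110100

Invert each bit: 10111011001001110000001011 → 01000100110110001111110100.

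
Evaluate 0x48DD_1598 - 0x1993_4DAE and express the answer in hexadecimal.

0x2F49C7EA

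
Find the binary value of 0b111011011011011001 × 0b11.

0b10110010010010001011

Multiply each base-2 digit by 3, carrying:
  1×3 = 3 → write 1 carry 1
  0×3+1 = 1 → write 1
  0×3 = 0 → write 0
  1×3 = 3 → write 1 carry 1
  1×3+1 = 4 → write 0 carry 2
  0×3+2 = 2 → write 0 carry 1
  1×3+1 = 4 → write 0 carry 2
  1×3+2 = 5 → write 1 carry 2
  0×3+2 = 2 → write 0 carry 1
  1×3+1 = 4 → write 0 carry 2
  1×3+2 = 5 → write 1 carry 2
  0×3+2 = 2 → write 0 carry 1
  1×3+1 = 4 → write 0 carry 2
  1×3+2 = 5 → write 1 carry 2
  0×3+2 = 2 → write 0 carry 1
  1×3+1 = 4 → write 0 carry 2
  1×3+2 = 5 → write 1 carry 2
  1×3+2 = 5 → write 1 carry 2
  remaining carry: 10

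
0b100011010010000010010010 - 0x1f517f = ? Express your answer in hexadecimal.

0b100011010010000010010010 = 0x8d2092 in hexadecimal.
Subtract column by column in base 16:
  2-f → 3 (borrow)
  9-7-1 → 1
  0-1 → f (borrow)
  2-5-1 → c (borrow)
  d-f-1 → d (borrow)
  8-1-1 → 6

0x6dcf13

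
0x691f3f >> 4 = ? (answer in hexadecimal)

Shifting right by 4 bits = 1 hex digit: drop the last 1.

0x691f3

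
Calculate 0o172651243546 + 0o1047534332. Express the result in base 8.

Add column by column in base 8, right to left:
  6+2 = 0 carry 1
  4+3+1 = 0 carry 1
  5+3+1 = 1 carry 1
  3+4+1 = 0 carry 1
  4+3+1 = 0 carry 1
  2+5+1 = 0 carry 1
  1+7+1 = 1 carry 1
  5+4+1 = 2 carry 1
  6+0+1 = 7
  2+1 = 3
  7+0 = 7
  1+0 = 1

0o173721000100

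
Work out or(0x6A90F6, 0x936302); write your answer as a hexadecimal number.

0xFBF3F6

OR each hex digit independently (no carries):
  6|9=F, A|3=B, 9|6=F, 0|3=3, F|0=F, 6|2=6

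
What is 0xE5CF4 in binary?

0b11100101110011110100

Expand each hex digit to 4 bits: E=1110 5=0101 C=1100 F=1111 4=0100.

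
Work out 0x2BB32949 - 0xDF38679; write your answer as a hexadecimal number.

0x1DBFA2D0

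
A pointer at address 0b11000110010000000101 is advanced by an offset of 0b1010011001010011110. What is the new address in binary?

0b100011001011010100011

Add column by column in base 2, right to left:
  1+0 = 1
  0+1 = 1
  1+1 = 0 carry 1
  0+1+1 = 0 carry 1
  0+1+1 = 0 carry 1
  0+0+1 = 1
  0+0 = 0
  0+1 = 1
  0+0 = 0
  0+1 = 1
  1+0 = 1
  0+0 = 0
  0+1 = 1
  1+1 = 0 carry 1
  1+0+1 = 0 carry 1
  0+0+1 = 1
  0+1 = 1
  0+0 = 0
  1+1 = 0 carry 1
  1+0+1 = 0 carry 1
  final carry 1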